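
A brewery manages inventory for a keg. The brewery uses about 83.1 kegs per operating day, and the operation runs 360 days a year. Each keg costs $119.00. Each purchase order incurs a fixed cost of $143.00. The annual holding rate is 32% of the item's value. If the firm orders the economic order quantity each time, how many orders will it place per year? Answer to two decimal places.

N ≈ 63.11 orders per year

Annual demand D = 83.1 × 360 = 29,916.
Holding cost H = 0.32 × $119.00 = $38.0800 per unit per year.
EOQ = √(2DS/H) = √(2 × 29,916 × 143 / 38.08) ≈ 474.01.
Orders per year = D / Q* = 29,916 / 474.01 ≈ 63.113.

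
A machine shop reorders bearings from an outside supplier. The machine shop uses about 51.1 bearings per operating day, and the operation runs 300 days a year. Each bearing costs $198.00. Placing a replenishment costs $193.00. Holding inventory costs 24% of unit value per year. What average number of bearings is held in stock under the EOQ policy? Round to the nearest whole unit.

Average inventory ≈ 176 bearings

Annual demand D = 51.1 × 300 = 15,330.
Holding cost H = 0.24 × $198.00 = $47.5200 per unit per year.
EOQ = √(2DS/H) = √(2 × 15,330 × 193 / 47.52) ≈ 352.88.
Average inventory = Q*/2 ≈ 352.88 / 2 = 176.440.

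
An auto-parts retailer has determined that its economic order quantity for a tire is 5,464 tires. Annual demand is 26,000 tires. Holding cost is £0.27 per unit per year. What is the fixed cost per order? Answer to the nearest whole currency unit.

S ≈ £155

Squaring Q* = √(2DS/H) gives Q*² = 2DS/H.
From Q* = √(2DS/H): S = Q*²H / (2D) = 5,464² × 0.27 / (2 × 26,000) = 155.0179.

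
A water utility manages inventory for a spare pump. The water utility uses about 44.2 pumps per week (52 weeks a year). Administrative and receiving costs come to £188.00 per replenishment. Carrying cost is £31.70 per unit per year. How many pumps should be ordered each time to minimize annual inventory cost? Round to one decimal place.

Q* ≈ 165.1 pumps

Annual demand D = 44.2 × 52 = 2,298.4.
EOQ = √(2DS / H) = √(2 × 2,298.4 × 188 / 31.7).
= √(864,198.4 / 31.7) = √27,261.7792 ≈ 165.111.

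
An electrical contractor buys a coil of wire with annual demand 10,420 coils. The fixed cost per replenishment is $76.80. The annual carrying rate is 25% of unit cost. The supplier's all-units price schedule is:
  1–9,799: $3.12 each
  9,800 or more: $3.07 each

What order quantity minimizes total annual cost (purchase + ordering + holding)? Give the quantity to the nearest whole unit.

Holding cost per unit per year at price C is H = 0.25·C.
For each price level, check whether its EOQ is feasible; otherwise the best quantity at that price is the breakpoint.
EOQ at $3.12 = 1432.5 (feasible in tier 1): TC = 10,420×$3.12 + (10,420/1432.5)×76.8 + (1432.5/2)×0.25×$3.12 = $33,627.72.
EOQ at $3.07 = 1444.1 < 9800, so use break Q=9800: TC = 10,420×$3.07 + (10,420/9800.0)×76.8 + (9800.0/2)×0.25×$3.07 = $35,831.81.
Lowest total cost is $33,627.72 at Q = 1432.5.

Q* ≈ 1,432 coils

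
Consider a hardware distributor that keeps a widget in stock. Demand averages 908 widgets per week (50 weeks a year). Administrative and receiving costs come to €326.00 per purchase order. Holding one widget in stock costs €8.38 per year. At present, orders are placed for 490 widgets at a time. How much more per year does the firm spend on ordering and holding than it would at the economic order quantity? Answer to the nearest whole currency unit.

Annual demand D = 908 × 50 = 45,400.
EOQ = √(2DS/H) = √(2 × 45,400 × 326 / 8.38) ≈ 1879.45.
Cost at Q* = (D/Q*)S + (Q*/2)H = √(2DSH) ≈ €15,749.75.
Cost at Q = 490: (45,400/490)×326 + (490/2)×8.38 = €30,204.90 + €2,053.10 = €32,258.00.
Excess = €32,258.00 − €15,749.75 = €16,508.25.

Extra cost ≈ €16,508 per year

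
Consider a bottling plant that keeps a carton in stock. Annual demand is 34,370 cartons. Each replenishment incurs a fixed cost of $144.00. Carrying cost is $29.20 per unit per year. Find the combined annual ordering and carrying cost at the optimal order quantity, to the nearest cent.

TC* ≈ $17,001.12

EOQ = √(2DS/H) = √(2 × 34,370 × 144 / 29.2) ≈ 582.23.
At Q*, ordering cost (D/Q*)S equals holding cost (Q*/2)H, each = √(DSH/2).
Minimum total = √(2DSH) = √(2 × 34,370 × 144 × 29.2) ≈ 17001.116.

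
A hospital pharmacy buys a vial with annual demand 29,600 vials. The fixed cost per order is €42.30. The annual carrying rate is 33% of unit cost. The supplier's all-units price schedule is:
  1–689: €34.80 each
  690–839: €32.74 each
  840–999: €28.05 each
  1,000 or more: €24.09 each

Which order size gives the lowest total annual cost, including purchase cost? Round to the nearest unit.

Holding cost per unit per year at price C is H = 0.33·C.
Candidates are each tier's EOQ (if it falls in that tier) and each price-break quantity.
EOQ at €34.80 = 467.0 (feasible in tier 1): TC = 29,600×€34.80 + (29,600/467.0)×42.3 + (467.0/2)×0.33×€34.80 = €1,035,442.63.
EOQ at €32.74 = 481.4 < 690, so use break Q=690: TC = 29,600×€32.74 + (29,600/690.0)×42.3 + (690.0/2)×0.33×€32.74 = €974,646.06.
EOQ at €28.05 = 520.1 < 840, so use break Q=840: TC = 29,600×€28.05 + (29,600/840.0)×42.3 + (840.0/2)×0.33×€28.05 = €835,658.30.
EOQ at €24.09 = 561.2 < 1000, so use break Q=1000: TC = 29,600×€24.09 + (29,600/1000.0)×42.3 + (1000.0/2)×0.33×€24.09 = €718,290.93.
Lowest total cost is €718,290.93 at Q = 1000.0.

Q* ≈ 1,000 vials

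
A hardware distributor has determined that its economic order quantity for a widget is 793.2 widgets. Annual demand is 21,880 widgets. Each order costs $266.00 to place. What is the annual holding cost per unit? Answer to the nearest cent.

The basic EOQ model gives Q* = √(2DS/H); rearrange for the unknown.
From Q* = √(2DS/H): H = 2DS / Q*² = 2 × 21,880 × 266 / 793.2² = 18.5009.

H ≈ $18.50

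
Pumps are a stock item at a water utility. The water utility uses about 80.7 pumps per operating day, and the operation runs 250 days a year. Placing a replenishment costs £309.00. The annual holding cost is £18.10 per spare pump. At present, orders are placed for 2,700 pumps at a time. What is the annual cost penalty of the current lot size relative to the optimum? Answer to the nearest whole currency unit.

Annual demand D = 80.7 × 250 = 20,175.
EOQ = √(2DS/H) = √(2 × 20,175 × 309 / 18.1) ≈ 829.97.
Cost at Q* = (D/Q*)S + (Q*/2)H = √(2DSH) ≈ £15,022.43.
Cost at Q = 2,700: (20,175/2,700)×309 + (2,700/2)×18.1 = £2,308.92 + £24,435.00 = £26,743.92.
Excess = £26,743.92 − £15,022.43 = £11,721.48.

Extra cost ≈ £11,721 per year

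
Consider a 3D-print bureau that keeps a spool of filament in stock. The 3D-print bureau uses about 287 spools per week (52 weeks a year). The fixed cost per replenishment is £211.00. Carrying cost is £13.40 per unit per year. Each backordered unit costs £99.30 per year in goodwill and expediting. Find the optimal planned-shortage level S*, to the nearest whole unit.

Annual demand D = 287 × 52 = 14,924.
With planned backorders, Q* = √(2DS/H) · √((H+B)/B).
√(2DS/H) = √(2 × 14,924 × 211 / 13.4) = 685.562.
√((H+B)/B) = √((13.4+99.3)/99.3) = 1.0653.
Q* ≈ 730.355.
S* = Q* · H/(H+B) = 730.355 × 13.4/112.7 ≈ 86.839.

S* ≈ 87 spools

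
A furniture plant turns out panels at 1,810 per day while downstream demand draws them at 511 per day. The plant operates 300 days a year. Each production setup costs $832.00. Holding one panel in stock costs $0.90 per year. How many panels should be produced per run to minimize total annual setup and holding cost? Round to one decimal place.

Q* ≈ 19,872.9 panels

Annual demand D = 511 × 300 = 153,300.
Production build-up factor (1 − d/p) = 1 − 511/1,810 = 0.7177.
Q* = √(2DS / (H(1 − d/p))) = √(2 × 153,300 × 832 / (0.9 × 0.7177)).
= √(255,091,200 / 0.6459) ≈ 19872.898.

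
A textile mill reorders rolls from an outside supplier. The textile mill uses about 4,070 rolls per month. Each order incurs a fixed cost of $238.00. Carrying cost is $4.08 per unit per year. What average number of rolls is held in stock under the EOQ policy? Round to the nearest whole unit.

Average inventory ≈ 1,194 rolls

Annual demand D = 4,070 × 12 = 48,840.
Q* = √(2DS/H) = √(2 × 48,840 × 238 / 4.08) ≈ 2387.05.
Average inventory = Q*/2 ≈ 2387.05 / 2 = 1193.524.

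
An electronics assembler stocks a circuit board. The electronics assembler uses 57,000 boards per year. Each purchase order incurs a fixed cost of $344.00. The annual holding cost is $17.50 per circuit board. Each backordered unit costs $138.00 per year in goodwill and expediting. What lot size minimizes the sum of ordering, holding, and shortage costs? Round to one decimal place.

Q* ≈ 1,589.1 boards

With planned backorders, Q* = √(2DS/H) · √((H+B)/B).
√(2DS/H) = √(2 × 57,000 × 344 / 17.5) = 1496.968.
√((H+B)/B) = √((17.5+138)/138) = 1.0615.
Q* ≈ 1589.053.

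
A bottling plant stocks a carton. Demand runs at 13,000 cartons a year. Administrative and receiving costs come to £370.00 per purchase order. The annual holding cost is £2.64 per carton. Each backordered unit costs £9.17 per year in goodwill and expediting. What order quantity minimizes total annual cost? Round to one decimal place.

With planned backorders, Q* = √(2DS/H) · √((H+B)/B).
√(2DS/H) = √(2 × 13,000 × 370 / 2.64) = 1908.911.
√((H+B)/B) = √((2.64+9.17)/9.17) = 1.1349.
Q* ≈ 2166.336.

Q* ≈ 2,166.3 cartons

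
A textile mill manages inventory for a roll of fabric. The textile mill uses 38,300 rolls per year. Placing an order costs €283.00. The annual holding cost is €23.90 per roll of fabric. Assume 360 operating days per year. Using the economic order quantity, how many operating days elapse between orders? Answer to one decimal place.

The optimal lot size = √(2DS/H) = √(2 × 38,300 × 283 / 23.9) ≈ 952.38.
Cycle time = Q*/D × 360 = 952.38 / 38,300 × 360 ≈ 8.952 days.

T ≈ 9.0 days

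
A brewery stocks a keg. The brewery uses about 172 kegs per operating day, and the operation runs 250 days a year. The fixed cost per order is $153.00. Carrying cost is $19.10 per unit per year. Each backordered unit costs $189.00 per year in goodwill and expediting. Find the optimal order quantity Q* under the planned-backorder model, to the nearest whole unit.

Annual demand D = 172 × 250 = 43,000.
With planned backorders, Q* = √(2DS/H) · √((H+B)/B).
√(2DS/H) = √(2 × 43,000 × 153 / 19.1) = 830.000.
√((H+B)/B) = √((19.1+189)/189) = 1.0493.
Q* ≈ 870.930.

Q* ≈ 871 kegs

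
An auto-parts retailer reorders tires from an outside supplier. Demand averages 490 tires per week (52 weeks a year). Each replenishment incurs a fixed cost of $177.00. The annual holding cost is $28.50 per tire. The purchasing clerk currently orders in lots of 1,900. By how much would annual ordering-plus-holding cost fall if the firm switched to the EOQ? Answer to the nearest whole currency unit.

Annual demand D = 490 × 52 = 25,480.
EOQ = √(2DS/H) = √(2 × 25,480 × 177 / 28.5) ≈ 562.57.
Cost at Q* = (D/Q*)S + (Q*/2)H = √(2DSH) ≈ $16,033.33.
Cost at Q = 1,900: (25,480/1,900)×177 + (1,900/2)×28.5 = $2,373.66 + $27,075.00 = $29,448.66.
Excess = $29,448.66 − $16,033.33 = $13,415.33.

Extra cost ≈ $13,415 per year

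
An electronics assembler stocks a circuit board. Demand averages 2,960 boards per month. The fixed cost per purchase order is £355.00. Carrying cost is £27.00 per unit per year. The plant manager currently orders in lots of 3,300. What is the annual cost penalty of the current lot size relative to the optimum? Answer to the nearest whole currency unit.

Annual demand D = 2,960 × 12 = 35,520.
EOQ = √(2DS/H) = √(2 × 35,520 × 355 / 27) ≈ 966.46.
Cost at Q* = (D/Q*)S + (Q*/2)H = √(2DSH) ≈ £26,094.41.
Cost at Q = 3,300: (35,520/3,300)×355 + (3,300/2)×27 = £3,821.09 + £44,550.00 = £48,371.09.
Excess = £48,371.09 − £26,094.41 = £22,276.68.

Extra cost ≈ £22,277 per year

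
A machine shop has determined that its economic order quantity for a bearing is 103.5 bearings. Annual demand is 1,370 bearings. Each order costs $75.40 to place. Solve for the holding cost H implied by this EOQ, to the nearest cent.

H ≈ $19.29

Squaring Q* = √(2DS/H) gives Q*² = 2DS/H.
From Q* = √(2DS/H): H = 2DS / Q*² = 2 × 1,370 × 75.4 / 103.5² = 19.2860.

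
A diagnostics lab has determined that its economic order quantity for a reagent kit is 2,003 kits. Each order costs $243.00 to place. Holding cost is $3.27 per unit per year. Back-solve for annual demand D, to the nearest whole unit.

D ≈ 26,994 kits per year

Squaring Q* = √(2DS/H) gives Q*² = 2DS/H.
From Q* = √(2DS/H): D = Q*²H / (2S) = 2,003² × 3.27 / (2 × 243) = 26994.382.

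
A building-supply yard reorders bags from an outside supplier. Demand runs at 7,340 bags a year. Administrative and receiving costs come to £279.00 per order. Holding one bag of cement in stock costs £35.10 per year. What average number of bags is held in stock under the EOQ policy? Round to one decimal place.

Q* = √(2DS/H) = √(2 × 7,340 × 279 / 35.1) ≈ 341.60.
Average inventory = Q*/2 ≈ 341.60 / 2 = 170.798.

Average inventory ≈ 170.8 bags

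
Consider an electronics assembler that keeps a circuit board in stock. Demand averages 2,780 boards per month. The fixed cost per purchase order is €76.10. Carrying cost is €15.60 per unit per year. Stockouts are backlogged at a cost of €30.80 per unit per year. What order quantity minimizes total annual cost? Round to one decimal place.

Q* ≈ 700.2 boards

Annual demand D = 2,780 × 12 = 33,360.
With planned backorders, Q* = √(2DS/H) · √((H+B)/B).
√(2DS/H) = √(2 × 33,360 × 76.1 / 15.6) = 570.503.
√((H+B)/B) = √((15.6+30.8)/30.8) = 1.2274.
Q* ≈ 700.232.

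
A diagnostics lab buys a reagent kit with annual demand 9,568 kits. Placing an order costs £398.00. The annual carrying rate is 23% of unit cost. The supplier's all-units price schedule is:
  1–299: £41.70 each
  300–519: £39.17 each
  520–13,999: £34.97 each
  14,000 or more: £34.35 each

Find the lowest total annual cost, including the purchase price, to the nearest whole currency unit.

Holding cost per unit per year at price C is H = 0.23·C.
Evaluate total cost at each tier's feasible EOQ or, if the EOQ is below the tier, at the tier's minimum quantity.
Tier 1 (£41.70): EOQ = 891.1 exceeds tier's upper bound 299, so this tier is dominated.
Tier 2 (£39.17): EOQ = 919.4 exceeds tier's upper bound 519, so this tier is dominated.
EOQ at £34.97 = 973.1 (feasible in tier 3): TC = 9,568×£34.97 + (9,568/973.1)×398 + (973.1/2)×0.23×£34.97 = £342,419.66.
EOQ at £34.35 = 981.8 < 14000, so use break Q=14000: TC = 9,568×£34.35 + (9,568/14000.0)×398 + (14000.0/2)×0.23×£34.35 = £384,236.30.
Lowest total cost among the candidates is at Q = 973.1.

TC* ≈ £342,420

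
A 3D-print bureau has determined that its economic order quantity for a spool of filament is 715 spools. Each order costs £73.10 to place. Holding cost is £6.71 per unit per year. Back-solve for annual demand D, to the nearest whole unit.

The basic EOQ model gives Q* = √(2DS/H); rearrange for the unknown.
From Q* = √(2DS/H): D = Q*²H / (2S) = 715² × 6.71 / (2 × 73.1) = 23463.199.

D ≈ 23,463 spools per year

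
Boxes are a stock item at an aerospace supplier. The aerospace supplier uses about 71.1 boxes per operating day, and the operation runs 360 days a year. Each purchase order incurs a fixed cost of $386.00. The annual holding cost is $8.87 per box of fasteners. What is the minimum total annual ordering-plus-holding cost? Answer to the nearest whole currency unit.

TC* ≈ $13,239

Annual demand D = 71.1 × 360 = 25,596.
Q* = √(2DS/H) = √(2 × 25,596 × 386 / 8.87) ≈ 1492.56.
At the optimum the two cost components are equal, so total cost = 2·(Q*/2)H = Q*·H.
Minimum total = √(2DSH) = √(2 × 25,596 × 386 × 8.87) ≈ 13239.041.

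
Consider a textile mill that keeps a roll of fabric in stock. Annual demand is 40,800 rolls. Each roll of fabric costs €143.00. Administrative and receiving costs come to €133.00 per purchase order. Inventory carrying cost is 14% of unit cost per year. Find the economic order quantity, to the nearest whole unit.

Q* ≈ 736 rolls

Holding cost H = 0.14 × €143.00 = €20.0200 per unit per year.
EOQ = √(2DS / H) = √(2 × 40,800 × 133 / 20.02).
= √(10,852,800 / 20.02) = √542,097.9021 ≈ 736.273.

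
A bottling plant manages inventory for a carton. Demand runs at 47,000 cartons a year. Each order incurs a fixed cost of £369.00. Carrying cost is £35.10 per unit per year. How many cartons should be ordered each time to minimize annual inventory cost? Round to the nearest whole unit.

EOQ = √(2DS / H) = √(2 × 47,000 × 369 / 35.1).
= √(34,686,000 / 35.1) = √988,205.1282 ≈ 994.085.

Q* ≈ 994 cartons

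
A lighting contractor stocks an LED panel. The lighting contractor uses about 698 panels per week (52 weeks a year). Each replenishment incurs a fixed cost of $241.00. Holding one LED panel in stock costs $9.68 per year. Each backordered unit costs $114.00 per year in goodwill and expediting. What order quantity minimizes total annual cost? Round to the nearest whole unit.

Annual demand D = 698 × 52 = 36,296.
With planned backorders, Q* = √(2DS/H) · √((H+B)/B).
√(2DS/H) = √(2 × 36,296 × 241 / 9.68) = 1344.359.
√((H+B)/B) = √((9.68+114)/114) = 1.0416.
Q* ≈ 1400.272.

Q* ≈ 1,400 panels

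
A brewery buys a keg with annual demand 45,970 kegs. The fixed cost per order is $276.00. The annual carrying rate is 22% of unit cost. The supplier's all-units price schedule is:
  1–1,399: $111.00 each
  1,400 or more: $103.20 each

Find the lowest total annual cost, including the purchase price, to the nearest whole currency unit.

TC* ≈ $4,769,059

Holding cost per unit per year at price C is H = 0.22·C.
For each price level, check whether its EOQ is feasible; otherwise the best quantity at that price is the breakpoint.
EOQ at $111.00 = 1019.4 (feasible in tier 1): TC = 45,970×$111.00 + (45,970/1019.4)×276 + (1019.4/2)×0.22×$111.00 = $5,127,563.14.
EOQ at $103.20 = 1057.2 < 1400, so use break Q=1400: TC = 45,970×$103.20 + (45,970/1400.0)×276 + (1400.0/2)×0.22×$103.20 = $4,769,059.46.
Lowest total cost among the candidates is at Q = 1400.0.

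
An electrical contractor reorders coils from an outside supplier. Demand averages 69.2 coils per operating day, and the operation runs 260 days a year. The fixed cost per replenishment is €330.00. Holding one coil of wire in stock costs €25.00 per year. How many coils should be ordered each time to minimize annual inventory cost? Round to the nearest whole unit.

Annual demand D = 69.2 × 260 = 17,992.
EOQ = √(2DS / H) = √(2 × 17,992 × 330 / 25).
= √(11,874,720 / 25) = √474,988.8 ≈ 689.194.

Q* ≈ 689 coils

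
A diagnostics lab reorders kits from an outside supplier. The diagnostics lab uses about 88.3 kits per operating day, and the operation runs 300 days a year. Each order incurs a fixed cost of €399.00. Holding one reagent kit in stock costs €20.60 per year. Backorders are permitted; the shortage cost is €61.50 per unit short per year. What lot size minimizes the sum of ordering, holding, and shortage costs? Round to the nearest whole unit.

Q* ≈ 1,170 kits

Annual demand D = 88.3 × 300 = 26,490.
With planned backorders, Q* = √(2DS/H) · √((H+B)/B).
√(2DS/H) = √(2 × 26,490 × 399 / 20.6) = 1012.999.
√((H+B)/B) = √((20.6+61.5)/61.5) = 1.1554.
Q* ≈ 1170.423.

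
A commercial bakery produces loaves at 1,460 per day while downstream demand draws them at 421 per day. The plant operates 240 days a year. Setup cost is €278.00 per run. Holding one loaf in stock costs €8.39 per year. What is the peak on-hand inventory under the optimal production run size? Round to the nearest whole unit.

I_max ≈ 2,183 loaves

Annual demand D = 421 × 240 = 101,040.
Production build-up factor (1 − d/p) = 1 − 421/1,460 = 0.7116.
Q* = √(2DS / (H(1 − d/p))) = √(2 × 101,040 × 278 / (8.39 × 0.7116)).
= √(56,178,240 / 5.9707) ≈ 3067.409.
Maximum inventory = Q*(1 − d/p) = 3067.409 × 0.7116 ≈ 2182.903.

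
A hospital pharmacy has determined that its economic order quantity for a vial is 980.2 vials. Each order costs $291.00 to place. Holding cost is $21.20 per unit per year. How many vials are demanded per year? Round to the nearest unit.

D ≈ 34,998 vials per year

The basic EOQ model gives Q* = √(2DS/H); rearrange for the unknown.
From Q* = √(2DS/H): D = Q*²H / (2S) = 980.2² × 21.2 / (2 × 291) = 34997.923.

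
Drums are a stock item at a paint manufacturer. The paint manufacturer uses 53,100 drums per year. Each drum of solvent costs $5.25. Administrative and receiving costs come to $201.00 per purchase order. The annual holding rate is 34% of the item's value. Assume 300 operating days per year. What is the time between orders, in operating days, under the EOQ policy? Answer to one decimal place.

T ≈ 19.5 days

Holding cost H = 0.34 × $5.25 = $1.7850 per unit per year.
Q* = √(2DS/H) = √(2 × 53,100 × 201 / 1.785) ≈ 3458.13.
Cycle time = Q*/D × 300 = 3458.13 / 53,100 × 300 ≈ 19.537 days.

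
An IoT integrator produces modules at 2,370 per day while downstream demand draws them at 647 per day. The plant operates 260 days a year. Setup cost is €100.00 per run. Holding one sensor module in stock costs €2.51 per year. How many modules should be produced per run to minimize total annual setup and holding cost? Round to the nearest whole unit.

Q* ≈ 4,294 modules

Annual demand D = 647 × 260 = 168,220.
Production build-up factor (1 − d/p) = 1 − 647/2,370 = 0.7270.
Q* = √(2DS / (H(1 − d/p))) = √(2 × 168,220 × 100 / (2.51 × 0.7270)).
= √(33,644,000 / 1.8248) ≈ 4293.866.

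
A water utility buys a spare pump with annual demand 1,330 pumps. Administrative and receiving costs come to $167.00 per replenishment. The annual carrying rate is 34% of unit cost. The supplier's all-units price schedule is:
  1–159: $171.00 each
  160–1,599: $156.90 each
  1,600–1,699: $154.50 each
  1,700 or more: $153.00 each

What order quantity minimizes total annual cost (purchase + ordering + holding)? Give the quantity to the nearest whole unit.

Q* ≈ 160 pumps

Holding cost per unit per year at price C is H = 0.34·C.
For each price level, check whether its EOQ is feasible; otherwise the best quantity at that price is the breakpoint.
EOQ at $171.00 = 87.4 (feasible in tier 1): TC = 1,330×$171.00 + (1,330/87.4)×167 + (87.4/2)×0.34×$171.00 = $232,512.02.
EOQ at $156.90 = 91.3 < 160, so use break Q=160: TC = 1,330×$156.90 + (1,330/160.0)×167 + (160.0/2)×0.34×$156.90 = $214,332.87.
EOQ at $154.50 = 92.0 < 1600, so use break Q=1600: TC = 1,330×$154.50 + (1,330/1600.0)×167 + (1600.0/2)×0.34×$154.50 = $247,647.82.
EOQ at $153.00 = 92.4 < 1700, so use break Q=1700: TC = 1,330×$153.00 + (1,330/1700.0)×167 + (1700.0/2)×0.34×$153.00 = $247,837.65.
Lowest total cost is $214,332.87 at Q = 160.0.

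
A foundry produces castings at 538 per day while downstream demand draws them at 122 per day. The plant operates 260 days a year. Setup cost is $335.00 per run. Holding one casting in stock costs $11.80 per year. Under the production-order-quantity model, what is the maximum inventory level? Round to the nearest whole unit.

Annual demand D = 122 × 260 = 31,720.
Production build-up factor (1 − d/p) = 1 − 122/538 = 0.7732.
Q* = √(2DS / (H(1 − d/p))) = √(2 × 31,720 × 335 / (11.8 × 0.7732)).
= √(21,252,400 / 9.1242) ≈ 1526.186.
Maximum inventory = Q*(1 − d/p) = 1526.186 × 0.7732 ≈ 1180.099.

I_max ≈ 1,180 castings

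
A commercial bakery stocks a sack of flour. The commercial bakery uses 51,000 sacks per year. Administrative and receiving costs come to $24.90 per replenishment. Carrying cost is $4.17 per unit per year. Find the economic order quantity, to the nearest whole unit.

EOQ = √(2DS / H) = √(2 × 51,000 × 24.9 / 4.17).
= √(2,539,800 / 4.17) = √609,064.7482 ≈ 780.426.

Q* ≈ 780 sacks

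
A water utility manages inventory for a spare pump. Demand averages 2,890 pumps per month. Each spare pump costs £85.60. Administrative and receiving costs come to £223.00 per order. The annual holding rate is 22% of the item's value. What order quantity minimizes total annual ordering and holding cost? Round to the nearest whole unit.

Q* ≈ 906 pumps

Annual demand D = 2,890 × 12 = 34,680.
Holding cost H = 0.22 × £85.60 = £18.8320 per unit per year.
EOQ = √(2DS / H) = √(2 × 34,680 × 223 / 18.832).
= √(15,467,280 / 18.832) = √821,329.6517 ≈ 906.272.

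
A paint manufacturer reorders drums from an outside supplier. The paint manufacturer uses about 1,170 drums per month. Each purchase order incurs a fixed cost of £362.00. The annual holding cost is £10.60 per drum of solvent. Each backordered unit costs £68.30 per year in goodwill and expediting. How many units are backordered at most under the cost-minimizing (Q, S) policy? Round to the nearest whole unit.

Annual demand D = 1,170 × 12 = 14,040.
With planned backorders, Q* = √(2DS/H) · √((H+B)/B).
√(2DS/H) = √(2 × 14,040 × 362 / 10.6) = 979.264.
√((H+B)/B) = √((10.6+68.3)/68.3) = 1.0748.
Q* ≈ 1052.514.
S* = Q* · H/(H+B) = 1052.514 × 10.6/78.9 ≈ 141.402.

S* ≈ 141 drums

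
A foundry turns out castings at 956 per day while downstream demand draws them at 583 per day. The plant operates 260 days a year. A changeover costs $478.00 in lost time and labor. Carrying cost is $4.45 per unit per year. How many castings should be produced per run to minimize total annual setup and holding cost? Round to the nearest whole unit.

Q* ≈ 9,136 castings

Annual demand D = 583 × 260 = 151,580.
Production build-up factor (1 − d/p) = 1 − 583/956 = 0.3902.
Q* = √(2DS / (H(1 − d/p))) = √(2 × 151,580 × 478 / (4.45 × 0.3902)).
= √(144,910,480 / 1.7362) ≈ 9135.755.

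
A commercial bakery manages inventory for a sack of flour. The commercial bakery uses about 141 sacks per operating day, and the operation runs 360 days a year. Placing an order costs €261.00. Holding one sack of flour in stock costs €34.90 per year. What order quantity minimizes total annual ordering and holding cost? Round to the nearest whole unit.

Q* ≈ 871 sacks

Annual demand D = 141 × 360 = 50,760.
EOQ = √(2DS / H) = √(2 × 50,760 × 261 / 34.9).
= √(26,496,720 / 34.9) = √759,218.3381 ≈ 871.331.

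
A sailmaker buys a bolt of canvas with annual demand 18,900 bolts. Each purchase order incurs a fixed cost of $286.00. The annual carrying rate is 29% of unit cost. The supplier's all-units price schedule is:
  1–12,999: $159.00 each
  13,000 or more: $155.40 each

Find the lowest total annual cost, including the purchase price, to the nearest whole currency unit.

Holding cost per unit per year at price C is H = 0.29·C.
Candidates are each tier's EOQ (if it falls in that tier) and each price-break quantity.
EOQ at $159.00 = 484.2 (feasible in tier 1): TC = 18,900×$159.00 + (18,900/484.2)×286 + (484.2/2)×0.29×$159.00 = $3,027,426.80.
EOQ at $155.40 = 489.8 < 13000, so use break Q=13000: TC = 18,900×$155.40 + (18,900/13000.0)×286 + (13000.0/2)×0.29×$155.40 = $3,230,404.80.
Lowest total cost among the candidates is at Q = 484.2.

TC* ≈ $3,027,427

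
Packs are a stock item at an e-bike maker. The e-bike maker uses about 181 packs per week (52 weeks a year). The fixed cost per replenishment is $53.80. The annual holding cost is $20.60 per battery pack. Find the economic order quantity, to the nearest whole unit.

Q* ≈ 222 packs

Annual demand D = 181 × 52 = 9,412.
EOQ = √(2DS / H) = √(2 × 9,412 × 53.8 / 20.6).
= √(1,012,731.2 / 20.6) = √49,161.7087 ≈ 221.724.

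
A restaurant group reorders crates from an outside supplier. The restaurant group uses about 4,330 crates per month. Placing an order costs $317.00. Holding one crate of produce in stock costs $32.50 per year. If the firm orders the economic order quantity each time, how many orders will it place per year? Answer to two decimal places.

Annual demand D = 4,330 × 12 = 51,960.
The optimal lot size = √(2DS/H) = √(2 × 51,960 × 317 / 32.5) ≈ 1006.79.
Orders per year = D / Q* = 51,960 / 1006.79 ≈ 51.610.

N ≈ 51.61 orders per year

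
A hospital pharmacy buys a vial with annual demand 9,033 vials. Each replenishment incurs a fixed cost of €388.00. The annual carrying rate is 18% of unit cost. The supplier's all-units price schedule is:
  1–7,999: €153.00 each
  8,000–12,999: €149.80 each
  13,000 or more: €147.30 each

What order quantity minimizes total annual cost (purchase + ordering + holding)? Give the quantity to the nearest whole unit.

Holding cost per unit per year at price C is H = 0.18·C.
Evaluate total cost at each tier's feasible EOQ or, if the EOQ is below the tier, at the tier's minimum quantity.
EOQ at €153.00 = 504.5 (feasible in tier 1): TC = 9,033×€153.00 + (9,033/504.5)×388 + (504.5/2)×0.18×€153.00 = €1,395,943.05.
EOQ at €149.80 = 509.9 < 8000, so use break Q=8000: TC = 9,033×€149.80 + (9,033/8000.0)×388 + (8000.0/2)×0.18×€149.80 = €1,461,437.50.
EOQ at €147.30 = 514.2 < 13000, so use break Q=13000: TC = 9,033×€147.30 + (9,033/13000.0)×388 + (13000.0/2)×0.18×€147.30 = €1,503,171.50.
Lowest total cost is €1,395,943.05 at Q = 504.5.

Q* ≈ 505 vials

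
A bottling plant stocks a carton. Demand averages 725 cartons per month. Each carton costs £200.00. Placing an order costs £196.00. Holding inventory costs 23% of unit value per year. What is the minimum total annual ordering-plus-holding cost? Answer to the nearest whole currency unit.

TC* ≈ £12,525

Annual demand D = 725 × 12 = 8,700.
Holding cost H = 0.23 × £200.00 = £46.0000 per unit per year.
EOQ = √(2DS/H) = √(2 × 8,700 × 196 / 46) ≈ 272.29.
At the optimum the two cost components are equal, so total cost = 2·(Q*/2)H = Q*·H.
Minimum total = √(2DSH) = √(2 × 8,700 × 196 × 46) ≈ 12525.111.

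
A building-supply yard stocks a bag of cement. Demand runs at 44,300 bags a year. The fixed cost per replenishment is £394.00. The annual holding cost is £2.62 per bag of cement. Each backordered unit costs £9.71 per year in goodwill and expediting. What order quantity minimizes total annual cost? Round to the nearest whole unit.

Q* ≈ 4,113 bags

With planned backorders, Q* = √(2DS/H) · √((H+B)/B).
√(2DS/H) = √(2 × 44,300 × 394 / 2.62) = 3650.180.
√((H+B)/B) = √((2.62+9.71)/9.71) = 1.1269.
Q* ≈ 4113.261.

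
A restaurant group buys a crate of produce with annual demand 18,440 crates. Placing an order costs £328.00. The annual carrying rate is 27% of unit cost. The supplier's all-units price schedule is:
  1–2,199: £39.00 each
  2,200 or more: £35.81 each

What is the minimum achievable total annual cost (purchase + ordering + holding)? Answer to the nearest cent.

Holding cost per unit per year at price C is H = 0.27·C.
Evaluate total cost at each tier's feasible EOQ or, if the EOQ is below the tier, at the tier's minimum quantity.
EOQ at £39.00 = 1071.8 (feasible in tier 1): TC = 18,440×£39.00 + (18,440/1071.8)×328 + (1071.8/2)×0.27×£39.00 = £730,446.17.
EOQ at £35.81 = 1118.5 < 2200, so use break Q=2200: TC = 18,440×£35.81 + (18,440/2200.0)×328 + (2200.0/2)×0.27×£35.81 = £673,721.21.
Lowest total cost among the candidates is at Q = 2200.0.

TC* ≈ £673,721.21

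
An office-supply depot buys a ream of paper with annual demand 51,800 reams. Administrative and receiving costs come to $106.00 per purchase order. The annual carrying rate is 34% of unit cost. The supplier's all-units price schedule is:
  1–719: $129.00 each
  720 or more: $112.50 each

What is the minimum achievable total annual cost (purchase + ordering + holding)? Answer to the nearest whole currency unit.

TC* ≈ $5,848,896

Holding cost per unit per year at price C is H = 0.34·C.
Evaluate total cost at each tier's feasible EOQ or, if the EOQ is below the tier, at the tier's minimum quantity.
EOQ at $129.00 = 500.4 (feasible in tier 1): TC = 51,800×$129.00 + (51,800/500.4)×106 + (500.4/2)×0.34×$129.00 = $6,704,146.59.
EOQ at $112.50 = 535.8 < 720, so use break Q=720: TC = 51,800×$112.50 + (51,800/720.0)×106 + (720.0/2)×0.34×$112.50 = $5,848,896.11.
Lowest total cost among the candidates is at Q = 720.0.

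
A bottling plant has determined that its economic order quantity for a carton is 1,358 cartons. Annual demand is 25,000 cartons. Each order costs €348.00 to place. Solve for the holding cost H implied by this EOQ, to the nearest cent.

H ≈ €9.44

Squaring Q* = √(2DS/H) gives Q*² = 2DS/H.
From Q* = √(2DS/H): H = 2DS / Q*² = 2 × 25,000 × 348 / 1,358² = 9.4352.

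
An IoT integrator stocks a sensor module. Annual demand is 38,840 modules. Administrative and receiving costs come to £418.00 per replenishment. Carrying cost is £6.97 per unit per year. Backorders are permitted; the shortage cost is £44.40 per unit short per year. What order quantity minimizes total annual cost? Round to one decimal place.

With planned backorders, Q* = √(2DS/H) · √((H+B)/B).
√(2DS/H) = √(2 × 38,840 × 418 / 6.97) = 2158.372.
√((H+B)/B) = √((6.97+44.4)/44.4) = 1.0756.
Q* ≈ 2321.612.

Q* ≈ 2,321.6 modules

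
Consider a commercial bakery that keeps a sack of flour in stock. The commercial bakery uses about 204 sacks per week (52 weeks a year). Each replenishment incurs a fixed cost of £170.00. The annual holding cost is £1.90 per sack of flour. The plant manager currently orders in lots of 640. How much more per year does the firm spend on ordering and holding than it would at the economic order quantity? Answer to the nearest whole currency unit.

Annual demand D = 204 × 52 = 10,608.
EOQ = √(2DS/H) = √(2 × 10,608 × 170 / 1.9) ≈ 1377.78.
Cost at Q* = (D/Q*)S + (Q*/2)H = √(2DSH) ≈ £2,617.78.
Cost at Q = 640: (10,608/640)×170 + (640/2)×1.9 = £2,817.75 + £608.00 = £3,425.75.
Excess = £3,425.75 − £2,617.78 = £807.97.

Extra cost ≈ £808 per year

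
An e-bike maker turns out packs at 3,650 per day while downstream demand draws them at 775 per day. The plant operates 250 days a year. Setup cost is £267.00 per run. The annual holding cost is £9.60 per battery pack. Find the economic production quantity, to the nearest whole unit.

Annual demand D = 775 × 250 = 193,750.
Production build-up factor (1 − d/p) = 1 − 775/3,650 = 0.7877.
Q* = √(2DS / (H(1 − d/p))) = √(2 × 193,750 × 267 / (9.6 × 0.7877)).
= √(103,462,500 / 7.5616) ≈ 3698.992.

Q* ≈ 3,699 packs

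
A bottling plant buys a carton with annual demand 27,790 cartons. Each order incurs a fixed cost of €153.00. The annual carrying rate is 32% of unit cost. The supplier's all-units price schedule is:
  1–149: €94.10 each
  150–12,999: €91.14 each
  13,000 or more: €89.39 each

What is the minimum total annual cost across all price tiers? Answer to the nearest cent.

Holding cost per unit per year at price C is H = 0.32·C.
Evaluate total cost at each tier's feasible EOQ or, if the EOQ is below the tier, at the tier's minimum quantity.
Tier 1 (€94.10): EOQ = 531.4 exceeds tier's upper bound 149, so this tier is dominated.
EOQ at €91.14 = 540.0 (feasible in tier 2): TC = 27,790×€91.14 + (27,790/540.0)×153 + (540.0/2)×0.32×€91.14 = €2,548,528.93.
EOQ at €89.39 = 545.2 < 13000, so use break Q=13000: TC = 27,790×€89.39 + (27,790/13000.0)×153 + (13000.0/2)×0.32×€89.39 = €2,670,406.37.
Lowest total cost among the candidates is at Q = 540.0.

TC* ≈ €2,548,528.93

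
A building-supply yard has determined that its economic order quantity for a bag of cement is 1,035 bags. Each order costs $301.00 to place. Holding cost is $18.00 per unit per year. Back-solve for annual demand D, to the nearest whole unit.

D ≈ 32,030 bags per year

Squaring Q* = √(2DS/H) gives Q*² = 2DS/H.
From Q* = √(2DS/H): D = Q*²H / (2S) = 1,035² × 18 / (2 × 301) = 32029.983.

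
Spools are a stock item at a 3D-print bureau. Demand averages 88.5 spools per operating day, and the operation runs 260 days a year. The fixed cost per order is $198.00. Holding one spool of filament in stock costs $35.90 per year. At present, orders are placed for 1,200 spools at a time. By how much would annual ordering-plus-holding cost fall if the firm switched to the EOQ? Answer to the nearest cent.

Annual demand D = 88.5 × 260 = 23,010.
EOQ = √(2DS/H) = √(2 × 23,010 × 198 / 35.9) ≈ 503.80.
Cost at Q* = (D/Q*)S + (Q*/2)H = √(2DSH) ≈ $18,086.44.
Cost at Q = 1,200: (23,010/1,200)×198 + (1,200/2)×35.9 = $3,796.65 + $21,540.00 = $25,336.65.
Excess = $25,336.65 − $18,086.44 = $7,250.21.

Extra cost ≈ $7,250.21 per year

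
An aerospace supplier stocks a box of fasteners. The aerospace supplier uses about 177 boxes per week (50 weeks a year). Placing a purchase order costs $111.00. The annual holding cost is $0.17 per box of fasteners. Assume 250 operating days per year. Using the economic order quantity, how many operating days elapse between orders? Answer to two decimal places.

T ≈ 96.03 days

Annual demand D = 177 × 50 = 8,850.
Q* = √(2DS/H) = √(2 × 8,850 × 111 / 0.17) ≈ 3399.57.
Cycle time = Q*/D × 250 = 3399.57 / 8,850 × 250 ≈ 96.033 days.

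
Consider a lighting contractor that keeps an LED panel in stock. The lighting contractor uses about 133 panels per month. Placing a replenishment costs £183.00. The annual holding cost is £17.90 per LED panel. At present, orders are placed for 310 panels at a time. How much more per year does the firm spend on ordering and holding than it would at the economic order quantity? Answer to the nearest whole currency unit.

Annual demand D = 133 × 12 = 1,596.
EOQ = √(2DS/H) = √(2 × 1,596 × 183 / 17.9) ≈ 180.65.
Cost at Q* = (D/Q*)S + (Q*/2)H = √(2DSH) ≈ £3,233.58.
Cost at Q = 310: (1,596/310)×183 + (310/2)×17.9 = £942.15 + £2,774.50 = £3,716.65.
Excess = £3,716.65 − £3,233.58 = £483.08.

Extra cost ≈ £483 per year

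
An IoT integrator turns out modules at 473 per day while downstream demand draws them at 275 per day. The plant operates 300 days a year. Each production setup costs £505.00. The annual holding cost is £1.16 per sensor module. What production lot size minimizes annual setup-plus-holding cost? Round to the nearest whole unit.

Annual demand D = 275 × 300 = 82,500.
Production build-up factor (1 − d/p) = 1 − 275/473 = 0.4186.
Q* = √(2DS / (H(1 − d/p))) = √(2 × 82,500 × 505 / (1.16 × 0.4186)).
= √(83,325,000 / 0.4856) ≈ 13099.558.

Q* ≈ 13,100 modules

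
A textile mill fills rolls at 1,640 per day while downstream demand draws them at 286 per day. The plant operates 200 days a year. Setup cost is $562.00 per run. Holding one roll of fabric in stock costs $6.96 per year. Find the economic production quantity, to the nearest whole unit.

Q* ≈ 3,345 rolls

Annual demand D = 286 × 200 = 57,200.
Production build-up factor (1 − d/p) = 1 − 286/1,640 = 0.8256.
Q* = √(2DS / (H(1 − d/p))) = √(2 × 57,200 × 562 / (6.96 × 0.8256)).
= √(64,292,800 / 5.7462) ≈ 3344.946.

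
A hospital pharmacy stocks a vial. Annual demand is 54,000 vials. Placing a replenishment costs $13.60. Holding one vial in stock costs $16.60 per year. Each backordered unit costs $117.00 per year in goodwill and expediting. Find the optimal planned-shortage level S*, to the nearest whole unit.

With planned backorders, Q* = √(2DS/H) · √((H+B)/B).
√(2DS/H) = √(2 × 54,000 × 13.6 / 16.6) = 297.459.
√((H+B)/B) = √((16.6+117)/117) = 1.0686.
Q* ≈ 317.861.
S* = Q* · H/(H+B) = 317.861 × 16.6/133.6 ≈ 39.495.

S* ≈ 39 vials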